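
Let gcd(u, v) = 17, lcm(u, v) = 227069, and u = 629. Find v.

6137

Using uv = gcd(u,v)·lcm(u,v) = 17·227069 = 3860173, we get v = 3860173/629 = 6137.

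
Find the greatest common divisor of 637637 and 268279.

637637 = 7³ · 11 · 13²
268279 = 11 · 29³
Common: 11 = 11

11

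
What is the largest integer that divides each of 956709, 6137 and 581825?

17

gcd(956709, 6137): 956709 = 155·6137 + 5474; 6137 = 1·5474 + 663; 5474 = 8·663 + 170; 663 = 3·170 + 153; 170 = 1·153 + 17; 153 = 9·17 + 0 → 17
gcd(17, 581825): 581825 = 34225·17 + 0 → 17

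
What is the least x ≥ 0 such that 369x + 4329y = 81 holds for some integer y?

Euclid: 4329 = 11·369 + 270; 369 = 1·270 + 99; 270 = 2·99 + 72; 99 = 1·72 + 27; 72 = 2·27 + 18; 27 = 1·18 + 9; 18 = 2·9 + 0 → gcd = 9; 81 = 9·9.
Back-substitution yields 369·(176) + 4329·(-15) = 9, so one solution is x = 176·9 = 1584, y = -15·9 = -135.
Solutions in x differ by 4329/9 = 481; the one in [0, 481) is 1584 mod 481 = 141.

141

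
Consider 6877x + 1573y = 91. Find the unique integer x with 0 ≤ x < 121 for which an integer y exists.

Reduce mod 1573: 6877x ≡ 91 (mod 1573). With g = gcd(6877, 1573) = 13 dividing 91, divide through: 529x ≡ 7 (mod 121).
Since gcd(529, 121) = 1, x ≡ 7·(529)⁻¹ ≡ 62 (mod 121). Smallest non-negative: 62.

62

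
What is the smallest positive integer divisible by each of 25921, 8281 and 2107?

188367907

lcm(25921, 8281) = 25921·8281/gcd = 214651801/49 = 4380649
lcm(4380649, 2107) = 4380649·2107/gcd = 9230027443/49 = 188367907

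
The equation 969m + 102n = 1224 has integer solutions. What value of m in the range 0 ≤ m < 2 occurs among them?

0

gcd(969, 102) = 51 (Euclid: 969 = 9·102 + 51; 102 = 2·51 + 0), and 51 | 1224.
Extended Euclid: 969·(1) + 102·(-9) = 51. Scale by 24: m₀ = 24.
General solution m = m₀ + 2t; reducing mod 2 gives m = 0 (and n = 12).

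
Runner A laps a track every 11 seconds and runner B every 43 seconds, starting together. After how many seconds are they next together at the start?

gcd first: 43 = 3·11 + 10; 11 = 1·10 + 1; 10 = 10·1 + 0 → gcd = 1
lcm = 11·43/gcd = 473/1 = 473

473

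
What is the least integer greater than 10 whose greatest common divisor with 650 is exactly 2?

12

gcd(m, 650) = 2 forces 2 | m; write m = 2s. Then gcd(2s, 2·325) = 2·gcd(s, 325), so need gcd(s, 325) = 1.
2s > 10 gives s ≥ 6. The least s ≥ 6 coprime to 325 is 6, so m = 2·6 = 12.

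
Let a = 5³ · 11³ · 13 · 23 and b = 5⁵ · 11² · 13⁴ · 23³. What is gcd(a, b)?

4522375

min exponent per shared prime: 5³ · 11² · 13 · 23 = 4522375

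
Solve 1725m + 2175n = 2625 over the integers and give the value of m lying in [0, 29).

gcd(1725, 2175) = 75 (Euclid: 2175 = 1·1725 + 450; 1725 = 3·450 + 375; 450 = 1·375 + 75; 375 = 5·75 + 0), and 75 | 2625.
Extended Euclid: 1725·(-5) + 2175·(4) = 75. Scale by 35: m₀ = -175.
General solution m = m₀ + 29t; reducing mod 29 gives m = 28 (and n = -21).

28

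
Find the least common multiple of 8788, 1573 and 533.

8788 = 2² · 13³; 1573 = 11² · 13; 533 = 13 · 41
lcm takes max exponent of each prime: 2² · 11² · 13³ · 41 = 43597268

43597268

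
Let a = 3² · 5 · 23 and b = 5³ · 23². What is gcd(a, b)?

min exponent per shared prime: 5 · 23 = 115

115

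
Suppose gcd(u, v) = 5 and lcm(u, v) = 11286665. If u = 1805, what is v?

u·v = gcd·lcm = 5·11286665 = 56433325, so v = 56433325/1805 = 31265.

31265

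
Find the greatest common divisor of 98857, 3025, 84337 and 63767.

121

98857 = 11² · 19 · 43; 3025 = 5² · 11²; 84337 = 11² · 17 · 41; 63767 = 11² · 17 · 31
gcd takes min exponent of each prime: 11² = 121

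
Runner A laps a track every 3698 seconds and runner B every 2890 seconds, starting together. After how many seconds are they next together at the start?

3698 = 2 · 43²; 2890 = 2 · 5 · 17²
max exponents: 2 · 5 · 17² · 43² = 5343610

5343610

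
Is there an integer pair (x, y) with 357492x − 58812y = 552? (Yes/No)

gcd(357492, 58812): 357492 = 6·58812 + 4620; 58812 = 12·4620 + 3372; 4620 = 1·3372 + 1248; 3372 = 2·1248 + 876; 1248 = 1·876 + 372; 876 = 2·372 + 132; 372 = 2·132 + 108; 132 = 1·108 + 24; 108 = 4·24 + 12; 24 = 2·12 + 0 → 12
12 divides 552, so a solution exists.

Yes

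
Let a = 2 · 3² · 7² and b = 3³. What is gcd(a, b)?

min exponent per shared prime: 3² = 9

9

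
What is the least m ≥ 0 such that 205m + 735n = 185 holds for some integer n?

26

Euclid: 735 = 3·205 + 120; 205 = 1·120 + 85; 120 = 1·85 + 35; 85 = 2·35 + 15; 35 = 2·15 + 5; 15 = 3·5 + 0 → gcd = 5; 185 = 5·37.
Back-substitution yields 205·(-43) + 735·(12) = 5, so one solution is m = -43·37 = -1591, n = 12·37 = 444.
Solutions in m differ by 735/5 = 147; the one in [0, 147) is -1591 mod 147 = 26.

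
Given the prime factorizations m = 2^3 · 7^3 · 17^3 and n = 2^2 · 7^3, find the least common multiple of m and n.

13481272

max exponent per prime: 2^3 · 7^3 · 17^3 = 13481272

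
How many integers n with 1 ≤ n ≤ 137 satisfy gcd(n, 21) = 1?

79

21 = 3·7. Inclusion–exclusion on these primes:
137 − ⌊137/3⌋ − ⌊137/7⌋ + ⌊137/21⌋ = 79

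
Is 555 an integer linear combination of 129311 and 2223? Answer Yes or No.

No

gcd(129311, 2223): 129311 = 58·2223 + 377; 2223 = 5·377 + 338; 377 = 1·338 + 39; 338 = 8·39 + 26; 39 = 1·26 + 13; 26 = 2·13 + 0 → 13
13 does not divide 555, so a solution does not exist.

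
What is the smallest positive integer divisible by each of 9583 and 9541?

13061629

9583 = 7 · 37²; 9541 = 7 · 29 · 47
max exponents: 7 · 29 · 37² · 47 = 13061629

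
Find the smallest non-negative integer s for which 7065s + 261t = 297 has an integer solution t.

Euclid: 7065 = 27·261 + 18; 261 = 14·18 + 9; 18 = 2·9 + 0 → gcd = 9; 297 = 9·33.
Back-substitution yields 7065·(-14) + 261·(379) = 9, so one solution is s = -14·33 = -462, t = 379·33 = 12507.
Solutions in s differ by 261/9 = 29; the one in [0, 29) is -462 mod 29 = 2.

2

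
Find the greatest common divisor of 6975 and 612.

9

6975 = 3² · 5² · 31
612 = 2² · 3² · 17
Common: 3² = 9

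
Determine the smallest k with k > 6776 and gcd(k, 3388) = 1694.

Multiples of 1694 above 6776: 1694·5, 1694·6, … . Need the cofactor coprime to 3388/1694 = 2.
Checking s = 5, 6, … the first with gcd(s, 2) = 1 is s = 5, giving 8470.

8470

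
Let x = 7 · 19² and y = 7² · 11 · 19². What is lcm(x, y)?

194579

max exponent per prime: 7² · 11 · 19² = 194579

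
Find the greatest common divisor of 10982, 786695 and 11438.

19

gcd(10982, 786695): 786695 = 71·10982 + 6973; 10982 = 1·6973 + 4009; 6973 = 1·4009 + 2964; 4009 = 1·2964 + 1045; 2964 = 2·1045 + 874; 1045 = 1·874 + 171; 874 = 5·171 + 19; 171 = 9·19 + 0 → 19
gcd(19, 11438): 11438 = 602·19 + 0 → 19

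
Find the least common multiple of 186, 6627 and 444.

30404676

186 = 2 · 3 · 31; 6627 = 3 · 47²; 444 = 2² · 3 · 37
lcm takes max exponent of each prime: 2² · 3 · 31 · 37 · 47² = 30404676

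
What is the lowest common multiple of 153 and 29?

4437

gcd first: 153 = 5·29 + 8; 29 = 3·8 + 5; 8 = 1·5 + 3; 5 = 1·3 + 2; 3 = 1·2 + 1; 2 = 2·1 + 0 → gcd = 1
lcm = 153·29/gcd = 4437/1 = 4437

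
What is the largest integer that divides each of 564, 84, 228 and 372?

12

564 = 2² · 3 · 47; 84 = 2² · 3 · 7; 228 = 2² · 3 · 19; 372 = 2² · 3 · 31
gcd takes min exponent of each prime: 2² · 3 = 12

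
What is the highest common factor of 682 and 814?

22

682 = 2 · 11 · 31
814 = 2 · 11 · 37
Common: 2 · 11 = 22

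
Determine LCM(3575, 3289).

gcd first: 3575 = 1·3289 + 286; 3289 = 11·286 + 143; 286 = 2·143 + 0 → gcd = 143
lcm = 3575·3289/gcd = 11758175/143 = 82225

82225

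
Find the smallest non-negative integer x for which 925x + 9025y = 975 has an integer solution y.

284

Reduce mod 9025: 925x ≡ 975 (mod 9025). With g = gcd(925, 9025) = 25 dividing 975, divide through: 37x ≡ 39 (mod 361).
Since gcd(37, 361) = 1, x ≡ 39·(37)⁻¹ ≡ 284 (mod 361). Smallest non-negative: 284.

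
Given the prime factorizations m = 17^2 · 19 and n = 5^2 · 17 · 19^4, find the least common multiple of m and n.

941569225

max exponent per prime: 5^2 · 17^2 · 19^4 = 941569225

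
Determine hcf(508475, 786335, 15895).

55

508475 = 5² · 11 · 43²; 786335 = 5 · 11 · 17 · 29²; 15895 = 5 · 11 · 17²
gcd takes min exponent of each prime: 5 · 11 = 55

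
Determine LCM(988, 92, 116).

658996

lcm(988, 92) = 988·92/gcd = 90896/4 = 22724
lcm(22724, 116) = 22724·116/gcd = 2635984/4 = 658996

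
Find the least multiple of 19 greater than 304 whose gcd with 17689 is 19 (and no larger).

gcd(m, 17689) = 19 forces 19 | m; write m = 19s. Then gcd(19s, 19·931) = 19·gcd(s, 931), so need gcd(s, 931) = 1.
19s > 304 gives s ≥ 17. The least s ≥ 17 coprime to 931 is 17, so m = 19·17 = 323.

323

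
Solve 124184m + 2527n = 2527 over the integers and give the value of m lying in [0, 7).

0

Reduce mod 2527: 124184m ≡ 2527 (mod 2527). With g = gcd(124184, 2527) = 361 dividing 2527, divide through: 344m ≡ 7 (mod 7).
Since gcd(344, 7) = 1, m ≡ 7·(344)⁻¹ ≡ 0 (mod 7). Smallest non-negative: 0.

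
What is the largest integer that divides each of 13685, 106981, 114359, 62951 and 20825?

119

13685 = 5 · 7 · 17 · 23; 106981 = 7 · 17 · 29 · 31; 114359 = 7 · 17 · 31²; 62951 = 7 · 17 · 23²; 20825 = 5² · 7² · 17
gcd takes min exponent of each prime: 7 · 17 = 119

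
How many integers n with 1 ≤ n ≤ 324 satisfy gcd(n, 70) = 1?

112

Prime factors of 70: 2, 5, 7. Count integers ≤ 324 divisible by none of them.
By inclusion–exclusion: 324 − ⌊324/2⌋ − ⌊324/5⌋ − ⌊324/7⌋ + ⌊324/10⌋ + ⌊324/14⌋ + ⌊324/35⌋ − ⌊324/70⌋ = 112.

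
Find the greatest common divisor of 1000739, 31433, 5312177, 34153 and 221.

1000739 = 17 · 37² · 43; 31433 = 17 · 43²; 5312177 = 13² · 17 · 43²; 34153 = 7² · 17 · 41; 221 = 13 · 17
gcd takes min exponent of each prime: 17 = 17

17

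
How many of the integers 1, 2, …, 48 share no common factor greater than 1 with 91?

39

Prime factors of 91: 7, 13. Count integers ≤ 48 divisible by none of them.
By inclusion–exclusion: 48 − ⌊48/7⌋ − ⌊48/13⌋ + ⌊48/91⌋ = 39.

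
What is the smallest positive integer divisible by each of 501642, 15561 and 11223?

37295577774

501642 = 2 · 3² · 29 · 31²; 15561 = 3² · 7 · 13 · 19; 11223 = 3² · 29 · 43
lcm takes max exponent of each prime: 2 · 3² · 7 · 13 · 19 · 29 · 31² · 43 = 37295577774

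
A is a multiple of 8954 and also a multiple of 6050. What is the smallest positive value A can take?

223850

8954 = 2 · 11² · 37; 6050 = 2 · 5² · 11²
max exponents: 2 · 5² · 11² · 37 = 223850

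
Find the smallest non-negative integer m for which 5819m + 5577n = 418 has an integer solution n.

140

Reduce mod 5577: 5819m ≡ 418 (mod 5577). With g = gcd(5819, 5577) = 11 dividing 418, divide through: 529m ≡ 38 (mod 507).
Since gcd(529, 507) = 1, m ≡ 38·(529)⁻¹ ≡ 140 (mod 507). Smallest non-negative: 140.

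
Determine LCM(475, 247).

475 = 5² · 19; 247 = 13 · 19
max exponents: 5² · 13 · 19 = 6175

6175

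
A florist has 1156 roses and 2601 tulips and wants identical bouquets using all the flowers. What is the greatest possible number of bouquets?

1156 = 2² · 17²
2601 = 3² · 17²
Common: 17² = 289

289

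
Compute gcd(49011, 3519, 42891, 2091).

51

gcd(49011, 3519): 49011 = 13·3519 + 3264; 3519 = 1·3264 + 255; 3264 = 12·255 + 204; 255 = 1·204 + 51; 204 = 4·51 + 0 → 51
gcd(51, 42891): 42891 = 841·51 + 0 → 51
gcd(51, 2091): 2091 = 41·51 + 0 → 51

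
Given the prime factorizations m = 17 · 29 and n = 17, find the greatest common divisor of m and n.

min exponent per shared prime: 17 = 17

17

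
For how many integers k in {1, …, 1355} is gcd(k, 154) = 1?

Prime factors of 154: 2, 7, 11. Count integers ≤ 1355 divisible by none of them.
By inclusion–exclusion: 1355 − ⌊1355/2⌋ − ⌊1355/7⌋ − ⌊1355/11⌋ + ⌊1355/14⌋ + ⌊1355/22⌋ + ⌊1355/77⌋ − ⌊1355/154⌋ = 528.

528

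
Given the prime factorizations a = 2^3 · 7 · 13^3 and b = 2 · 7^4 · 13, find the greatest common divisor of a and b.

182

min exponent per shared prime: 2 · 7 · 13 = 182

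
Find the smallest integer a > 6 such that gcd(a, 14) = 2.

8

gcd(a, 14) = 2 forces 2 | a; write a = 2s. Then gcd(2s, 2·7) = 2·gcd(s, 7), so need gcd(s, 7) = 1.
2s > 6 gives s ≥ 4. The least s ≥ 4 coprime to 7 is 4, so a = 2·4 = 8.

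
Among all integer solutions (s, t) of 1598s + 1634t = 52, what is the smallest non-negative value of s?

Reduce mod 1634: 1598s ≡ 52 (mod 1634). With g = gcd(1598, 1634) = 2 dividing 52, divide through: 799s ≡ 26 (mod 817).
Since gcd(799, 817) = 1, s ≡ 26·(799)⁻¹ ≡ 634 (mod 817). Smallest non-negative: 634.

634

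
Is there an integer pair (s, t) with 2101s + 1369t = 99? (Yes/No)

Yes

By Bézout, 2101s + 1369t = 99 has integer solutions iff gcd(2101, 1369) | 99.
Euclid: 2101 = 1·1369 + 732; 1369 = 1·732 + 637; 732 = 1·637 + 95; 637 = 6·95 + 67; 95 = 1·67 + 28; 67 = 2·28 + 11; 28 = 2·11 + 6; 11 = 1·6 + 5; 6 = 1·5 + 1; 5 = 5·1 + 0. gcd = 1; 99 mod 1 = 0. Yes.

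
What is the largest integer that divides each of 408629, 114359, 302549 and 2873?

17

408629 = 13 · 17 · 43²; 114359 = 7 · 17 · 31²; 302549 = 13 · 17 · 37²; 2873 = 13² · 17
gcd takes min exponent of each prime: 17 = 17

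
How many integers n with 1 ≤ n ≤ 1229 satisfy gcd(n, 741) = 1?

717

Prime factors of 741: 3, 13, 19. Count integers ≤ 1229 divisible by none of them.
By inclusion–exclusion: 1229 − ⌊1229/3⌋ − ⌊1229/13⌋ − ⌊1229/19⌋ + ⌊1229/39⌋ + ⌊1229/57⌋ + ⌊1229/247⌋ − ⌊1229/741⌋ = 717.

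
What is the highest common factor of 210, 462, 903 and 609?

21

210 = 2 · 3 · 5 · 7; 462 = 2 · 3 · 7 · 11; 903 = 3 · 7 · 43; 609 = 3 · 7 · 29
gcd takes min exponent of each prime: 3 · 7 = 21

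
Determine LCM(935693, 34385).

32173803805

935693 = 11³ · 19 · 37; 34385 = 5 · 13 · 23²
max exponents: 5 · 11³ · 13 · 19 · 23² · 37 = 32173803805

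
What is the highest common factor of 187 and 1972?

Euclid: 1972 = 10·187 + 102; 187 = 1·102 + 85; 102 = 1·85 + 17; 85 = 5·17 + 0. Last nonzero remainder: 17.

17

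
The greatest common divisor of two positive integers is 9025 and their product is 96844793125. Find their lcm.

10730725

gcd·lcm = product, so lcm = 96844793125/9025 = 10730725.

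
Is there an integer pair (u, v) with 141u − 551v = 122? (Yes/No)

gcd(141, 551): 551 = 3·141 + 128; 141 = 1·128 + 13; 128 = 9·13 + 11; 13 = 1·11 + 2; 11 = 5·2 + 1; 2 = 2·1 + 0 → 1
1 divides 122, so a solution exists.

Yes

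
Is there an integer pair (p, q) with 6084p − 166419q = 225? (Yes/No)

gcd(6084, 166419): 166419 = 27·6084 + 2151; 6084 = 2·2151 + 1782; 2151 = 1·1782 + 369; 1782 = 4·369 + 306; 369 = 1·306 + 63; 306 = 4·63 + 54; 63 = 1·54 + 9; 54 = 6·9 + 0 → 9
9 divides 225, so a solution exists.

Yes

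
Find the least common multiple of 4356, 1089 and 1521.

4356 = 2² · 3² · 11²; 1089 = 3² · 11²; 1521 = 3² · 13²
lcm takes max exponent of each prime: 2² · 3² · 11² · 13² = 736164

736164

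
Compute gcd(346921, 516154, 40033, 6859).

19

346921 = 19² · 31²; 516154 = 2 · 17² · 19 · 47; 40033 = 7² · 19 · 43; 6859 = 19³
gcd takes min exponent of each prime: 19 = 19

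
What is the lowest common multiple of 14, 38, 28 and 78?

20748

14 = 2 · 7; 38 = 2 · 19; 28 = 2² · 7; 78 = 2 · 3 · 13
lcm takes max exponent of each prime: 2² · 3 · 7 · 13 · 19 = 20748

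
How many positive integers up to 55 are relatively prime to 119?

Prime factors of 119: 7, 17. Count integers ≤ 55 divisible by none of them.
By inclusion–exclusion: 55 − ⌊55/7⌋ − ⌊55/17⌋ + ⌊55/119⌋ = 45.

45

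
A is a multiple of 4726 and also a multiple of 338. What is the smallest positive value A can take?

798694

4726 = 2 · 17 · 139; 338 = 2 · 13²
max exponents: 2 · 13² · 17 · 139 = 798694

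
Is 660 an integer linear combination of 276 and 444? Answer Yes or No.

gcd(276, 444): 444 = 1·276 + 168; 276 = 1·168 + 108; 168 = 1·108 + 60; 108 = 1·60 + 48; 60 = 1·48 + 12; 48 = 4·12 + 0 → 12
12 divides 660, so a solution exists.

Yes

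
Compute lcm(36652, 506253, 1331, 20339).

36652 = 2² · 7² · 11 · 17; 506253 = 3 · 11 · 23² · 29; 1331 = 11³; 20339 = 11 · 43²
lcm takes max exponent of each prime: 2² · 3 · 7² · 11³ · 17 · 23² · 29 · 43² = 377393906820084

377393906820084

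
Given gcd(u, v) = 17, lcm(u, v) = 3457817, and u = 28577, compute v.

2057

Using uv = gcd(u,v)·lcm(u,v) = 17·3457817 = 58782889, we get v = 58782889/28577 = 2057.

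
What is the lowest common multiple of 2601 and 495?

143055

gcd first: 2601 = 5·495 + 126; 495 = 3·126 + 117; 126 = 1·117 + 9; 117 = 13·9 + 0 → gcd = 9
lcm = 2601·495/gcd = 1287495/9 = 143055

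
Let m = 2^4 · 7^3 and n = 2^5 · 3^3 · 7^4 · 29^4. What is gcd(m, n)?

min exponent per shared prime: 2^4 · 7^3 = 5488

5488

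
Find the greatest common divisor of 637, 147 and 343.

637 = 7² · 13; 147 = 3 · 7²; 343 = 7³
gcd takes min exponent of each prime: 7² = 49

49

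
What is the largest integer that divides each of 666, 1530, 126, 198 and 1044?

18

666 = 2 · 3² · 37; 1530 = 2 · 3² · 5 · 17; 126 = 2 · 3² · 7; 198 = 2 · 3² · 11; 1044 = 2² · 3² · 29
gcd takes min exponent of each prime: 2 · 3² = 18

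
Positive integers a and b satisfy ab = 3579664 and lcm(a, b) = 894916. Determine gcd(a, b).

4

gcd·lcm = product, so gcd = 3579664/894916 = 4.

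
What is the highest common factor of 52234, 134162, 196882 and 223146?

gcd(52234, 134162): 134162 = 2·52234 + 29694; 52234 = 1·29694 + 22540; 29694 = 1·22540 + 7154; 22540 = 3·7154 + 1078; 7154 = 6·1078 + 686; 1078 = 1·686 + 392; 686 = 1·392 + 294; 392 = 1·294 + 98; 294 = 3·98 + 0 → 98
gcd(98, 196882): 196882 = 2009·98 + 0 → 98
gcd(98, 223146): 223146 = 2277·98 + 0 → 98

98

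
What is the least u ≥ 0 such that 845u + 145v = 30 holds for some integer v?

22

Euclid: 845 = 5·145 + 120; 145 = 1·120 + 25; 120 = 4·25 + 20; 25 = 1·20 + 5; 20 = 4·5 + 0 → gcd = 5; 30 = 5·6.
Back-substitution yields 845·(-6) + 145·(35) = 5, so one solution is u = -6·6 = -36, v = 35·6 = 210.
Solutions in u differ by 145/5 = 29; the one in [0, 29) is -36 mod 29 = 22.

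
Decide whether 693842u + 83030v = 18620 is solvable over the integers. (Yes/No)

No

gcd(693842, 83030): 693842 = 8·83030 + 29602; 83030 = 2·29602 + 23826; 29602 = 1·23826 + 5776; 23826 = 4·5776 + 722; 5776 = 8·722 + 0 → 722
722 does not divide 18620, so a solution does not exist.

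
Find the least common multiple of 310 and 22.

gcd first: 310 = 14·22 + 2; 22 = 11·2 + 0 → gcd = 2
lcm = 310·22/gcd = 6820/2 = 3410

3410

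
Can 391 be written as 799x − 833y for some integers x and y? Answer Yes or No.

gcd(799, 833): 833 = 1·799 + 34; 799 = 23·34 + 17; 34 = 2·17 + 0 → 17
17 divides 391, so a solution exists.

Yes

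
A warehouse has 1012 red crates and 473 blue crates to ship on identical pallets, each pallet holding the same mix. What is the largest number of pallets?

11

1012 = 2² · 11 · 23
473 = 11 · 43
Common: 11 = 11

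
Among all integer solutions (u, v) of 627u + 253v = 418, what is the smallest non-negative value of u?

16

Euclid: 627 = 2·253 + 121; 253 = 2·121 + 11; 121 = 11·11 + 0 → gcd = 11; 418 = 11·38.
Back-substitution yields 627·(-2) + 253·(5) = 11, so one solution is u = -2·38 = -76, v = 5·38 = 190.
Solutions in u differ by 253/11 = 23; the one in [0, 23) is -76 mod 23 = 16.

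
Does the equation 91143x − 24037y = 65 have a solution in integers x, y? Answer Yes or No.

Yes

gcd(91143, 24037): 91143 = 3·24037 + 19032; 24037 = 1·19032 + 5005; 19032 = 3·5005 + 4017; 5005 = 1·4017 + 988; 4017 = 4·988 + 65; 988 = 15·65 + 13; 65 = 5·13 + 0 → 13
13 divides 65, so a solution exists.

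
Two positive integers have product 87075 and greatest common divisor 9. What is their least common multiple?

Since gcd(p,q)·lcm(p,q) = pq, lcm = 87075/9 = 9675.

9675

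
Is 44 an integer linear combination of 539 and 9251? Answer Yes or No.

Yes

gcd(539, 9251): 9251 = 17·539 + 88; 539 = 6·88 + 11; 88 = 8·11 + 0 → 11
11 divides 44, so a solution exists.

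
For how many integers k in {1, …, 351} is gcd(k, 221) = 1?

305

Prime factors of 221: 13, 17. Count integers ≤ 351 divisible by none of them.
By inclusion–exclusion: 351 − ⌊351/13⌋ − ⌊351/17⌋ + ⌊351/221⌋ = 305.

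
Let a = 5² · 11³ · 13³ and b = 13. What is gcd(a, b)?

min exponent per shared prime: 13 = 13

13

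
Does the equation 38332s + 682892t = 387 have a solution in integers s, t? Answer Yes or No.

gcd(38332, 682892): 682892 = 17·38332 + 31248; 38332 = 1·31248 + 7084; 31248 = 4·7084 + 2912; 7084 = 2·2912 + 1260; 2912 = 2·1260 + 392; 1260 = 3·392 + 84; 392 = 4·84 + 56; 84 = 1·56 + 28; 56 = 2·28 + 0 → 28
28 does not divide 387, so a solution does not exist.

No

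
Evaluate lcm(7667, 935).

38335

7667 = 11 · 17 · 41; 935 = 5 · 11 · 17
max exponents: 5 · 11 · 17 · 41 = 38335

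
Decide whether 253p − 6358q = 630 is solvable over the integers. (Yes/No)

No

gcd(253, 6358): 6358 = 25·253 + 33; 253 = 7·33 + 22; 33 = 1·22 + 11; 22 = 2·11 + 0 → 11
11 does not divide 630, so a solution does not exist.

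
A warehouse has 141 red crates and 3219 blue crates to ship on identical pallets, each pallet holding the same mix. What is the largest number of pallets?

3

Euclid: 3219 = 22·141 + 117; 141 = 1·117 + 24; 117 = 4·24 + 21; 24 = 1·21 + 3; 21 = 7·3 + 0. Last nonzero remainder: 3.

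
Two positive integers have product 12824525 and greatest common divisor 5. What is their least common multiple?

For any two positive integers, gcd × lcm equals their product. Hence lcm = 12824525 / 5 = 2564905.

2564905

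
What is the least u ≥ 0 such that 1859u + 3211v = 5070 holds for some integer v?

1

Euclid: 3211 = 1·1859 + 1352; 1859 = 1·1352 + 507; 1352 = 2·507 + 338; 507 = 1·338 + 169; 338 = 2·169 + 0 → gcd = 169; 5070 = 169·30.
Back-substitution yields 1859·(7) + 3211·(-4) = 169, so one solution is u = 7·30 = 210, v = -4·30 = -120.
Solutions in u differ by 3211/169 = 19; the one in [0, 19) is 210 mod 19 = 1.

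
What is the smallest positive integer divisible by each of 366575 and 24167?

366575 = 5² · 11 · 31 · 43; 24167 = 11 · 13³
max exponents: 5² · 11 · 13³ · 31 · 43 = 805365275

805365275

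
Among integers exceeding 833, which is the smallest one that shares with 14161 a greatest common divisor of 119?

952

gcd(t, 14161) = 119 forces 119 | t; write t = 119s. Then gcd(119s, 119·119) = 119·gcd(s, 119), so need gcd(s, 119) = 1.
119s > 833 gives s ≥ 8. The least s ≥ 8 coprime to 119 is 8, so t = 119·8 = 952.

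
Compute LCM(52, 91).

52 = 2² · 13; 91 = 7 · 13
max exponents: 2² · 7 · 13 = 364

364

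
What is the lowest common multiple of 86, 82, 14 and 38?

86 = 2 · 43; 82 = 2 · 41; 14 = 2 · 7; 38 = 2 · 19
lcm takes max exponent of each prime: 2 · 7 · 19 · 41 · 43 = 468958

468958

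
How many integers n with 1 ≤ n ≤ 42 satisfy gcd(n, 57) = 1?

Prime factors of 57: 3, 19. Count integers ≤ 42 divisible by none of them.
By inclusion–exclusion: 42 − ⌊42/3⌋ − ⌊42/19⌋ + ⌊42/57⌋ = 26.

26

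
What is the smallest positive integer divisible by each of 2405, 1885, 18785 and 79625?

lcm(2405, 1885) = 2405·1885/gcd = 4533425/65 = 69745
lcm(69745, 18785) = 69745·18785/gcd = 1310159825/65 = 20156305
lcm(20156305, 79625) = 20156305·79625/gcd = 1604945785625/65 = 24691473625

24691473625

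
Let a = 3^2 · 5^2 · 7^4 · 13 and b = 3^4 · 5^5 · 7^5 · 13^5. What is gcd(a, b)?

min exponent per shared prime: 3^2 · 5^2 · 7^4 · 13 = 7022925

7022925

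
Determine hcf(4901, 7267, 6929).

169

gcd(4901, 7267): 7267 = 1·4901 + 2366; 4901 = 2·2366 + 169; 2366 = 14·169 + 0 → 169
gcd(169, 6929): 6929 = 41·169 + 0 → 169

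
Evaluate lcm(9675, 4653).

5001975

gcd first: 9675 = 2·4653 + 369; 4653 = 12·369 + 225; 369 = 1·225 + 144; 225 = 1·144 + 81; 144 = 1·81 + 63; 81 = 1·63 + 18; 63 = 3·18 + 9; 18 = 2·9 + 0 → gcd = 9
lcm = 9675·4653/gcd = 45017775/9 = 5001975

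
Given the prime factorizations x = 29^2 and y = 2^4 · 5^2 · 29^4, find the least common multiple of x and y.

282912400

max exponent per prime: 2^4 · 5^2 · 29^4 = 282912400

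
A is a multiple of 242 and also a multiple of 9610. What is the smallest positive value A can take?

gcd first: 9610 = 39·242 + 172; 242 = 1·172 + 70; 172 = 2·70 + 32; 70 = 2·32 + 6; 32 = 5·6 + 2; 6 = 3·2 + 0 → gcd = 2
lcm = 242·9610/gcd = 2325620/2 = 1162810

1162810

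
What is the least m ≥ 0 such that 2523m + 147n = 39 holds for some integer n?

20

Euclid: 2523 = 17·147 + 24; 147 = 6·24 + 3; 24 = 8·3 + 0 → gcd = 3; 39 = 3·13.
Back-substitution yields 2523·(-6) + 147·(103) = 3, so one solution is m = -6·13 = -78, n = 103·13 = 1339.
Solutions in m differ by 147/3 = 49; the one in [0, 49) is -78 mod 49 = 20.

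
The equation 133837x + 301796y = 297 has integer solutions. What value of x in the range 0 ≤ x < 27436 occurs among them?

Euclid: 301796 = 2·133837 + 34122; 133837 = 3·34122 + 31471; 34122 = 1·31471 + 2651; 31471 = 11·2651 + 2310; 2651 = 1·2310 + 341; 2310 = 6·341 + 264; 341 = 1·264 + 77; 264 = 3·77 + 33; 77 = 2·33 + 11; 33 = 3·11 + 0 → gcd = 11; 297 = 11·27.
Back-substitution yields 133837·(-7969) + 301796·(3534) = 11, so one solution is x = -7969·27 = -215163, y = 3534·27 = 95418.
Solutions in x differ by 301796/11 = 27436; the one in [0, 27436) is -215163 mod 27436 = 4325.

4325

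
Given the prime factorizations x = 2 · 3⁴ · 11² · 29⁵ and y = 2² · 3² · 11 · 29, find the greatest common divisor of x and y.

min exponent per shared prime: 2 · 3² · 11 · 29 = 5742

5742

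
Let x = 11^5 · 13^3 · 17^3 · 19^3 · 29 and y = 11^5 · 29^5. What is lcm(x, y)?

244563161085420557609801

max exponent per prime: 11^5 · 13^3 · 17^3 · 19^3 · 29^5 = 244563161085420557609801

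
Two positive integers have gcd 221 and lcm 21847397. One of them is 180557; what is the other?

26741

Using uv = gcd(u,v)·lcm(u,v) = 221·21847397 = 4828274737, we get v = 4828274737/180557 = 26741.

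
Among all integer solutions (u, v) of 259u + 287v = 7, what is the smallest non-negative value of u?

10

Reduce mod 287: 259u ≡ 7 (mod 287). With g = gcd(259, 287) = 7 dividing 7, divide through: 37u ≡ 1 (mod 41).
Since gcd(37, 41) = 1, u ≡ 1·(37)⁻¹ ≡ 10 (mod 41). Smallest non-negative: 10.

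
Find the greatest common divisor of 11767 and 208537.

7

11767 = 7 · 41²
208537 = 7 · 31³
Common: 7 = 7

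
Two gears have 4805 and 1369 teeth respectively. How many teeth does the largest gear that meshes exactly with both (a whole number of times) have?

Euclid: 4805 = 3·1369 + 698; 1369 = 1·698 + 671; 698 = 1·671 + 27; 671 = 24·27 + 23; 27 = 1·23 + 4; 23 = 5·4 + 3; 4 = 1·3 + 1; 3 = 3·1 + 0. Last nonzero remainder: 1.

1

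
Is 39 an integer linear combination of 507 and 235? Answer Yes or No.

Yes

By Bézout, 507p − 235q = 39 has integer solutions iff gcd(507, 235) | 39.
Euclid: 507 = 2·235 + 37; 235 = 6·37 + 13; 37 = 2·13 + 11; 13 = 1·11 + 2; 11 = 5·2 + 1; 2 = 2·1 + 0. gcd = 1; 39 mod 1 = 0. Yes.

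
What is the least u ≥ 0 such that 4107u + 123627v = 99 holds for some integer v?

17188

Reduce mod 123627: 4107u ≡ 99 (mod 123627). With g = gcd(4107, 123627) = 3 dividing 99, divide through: 1369u ≡ 33 (mod 41209).
Since gcd(1369, 41209) = 1, u ≡ 33·(1369)⁻¹ ≡ 17188 (mod 41209). Smallest non-negative: 17188.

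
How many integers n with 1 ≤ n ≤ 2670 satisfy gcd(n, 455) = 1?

1691

Prime factors of 455: 5, 7, 13. Count integers ≤ 2670 divisible by none of them.
By inclusion–exclusion: 2670 − ⌊2670/5⌋ − ⌊2670/7⌋ − ⌊2670/13⌋ + ⌊2670/35⌋ + ⌊2670/65⌋ + ⌊2670/91⌋ − ⌊2670/455⌋ = 1691.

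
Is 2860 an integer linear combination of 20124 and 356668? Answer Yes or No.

Yes

By Bézout, 20124m + 356668n = 2860 has integer solutions iff gcd(20124, 356668) | 2860.
Euclid: 356668 = 17·20124 + 14560; 20124 = 1·14560 + 5564; 14560 = 2·5564 + 3432; 5564 = 1·3432 + 2132; 3432 = 1·2132 + 1300; 2132 = 1·1300 + 832; 1300 = 1·832 + 468; 832 = 1·468 + 364; 468 = 1·364 + 104; 364 = 3·104 + 52; 104 = 2·52 + 0. gcd = 52; 2860 mod 52 = 0. Yes.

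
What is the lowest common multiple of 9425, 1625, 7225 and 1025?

9425 = 5² · 13 · 29; 1625 = 5³ · 13; 7225 = 5² · 17²; 1025 = 5² · 41
lcm takes max exponent of each prime: 5³ · 13 · 17² · 29 · 41 = 558384125

558384125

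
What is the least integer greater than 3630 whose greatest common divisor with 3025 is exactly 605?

4235

Multiples of 605 above 3630: 605·7, 605·8, … . Need the cofactor coprime to 3025/605 = 5.
Checking s = 7, 8, … the first with gcd(s, 5) = 1 is s = 7, giving 4235.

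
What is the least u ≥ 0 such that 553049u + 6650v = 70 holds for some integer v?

Euclid: 553049 = 83·6650 + 1099; 6650 = 6·1099 + 56; 1099 = 19·56 + 35; 56 = 1·35 + 21; 35 = 1·21 + 14; 21 = 1·14 + 7; 14 = 2·7 + 0 → gcd = 7; 70 = 7·10.
Back-substitution yields 553049·(-357) + 6650·(29690) = 7, so one solution is u = -357·10 = -3570, v = 29690·10 = 296900.
Solutions in u differ by 6650/7 = 950; the one in [0, 950) is -3570 mod 950 = 230.

230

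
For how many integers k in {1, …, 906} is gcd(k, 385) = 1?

Prime factors of 385: 5, 7, 11. Count integers ≤ 906 divisible by none of them.
By inclusion–exclusion: 906 − ⌊906/5⌋ − ⌊906/7⌋ − ⌊906/11⌋ + ⌊906/35⌋ + ⌊906/55⌋ + ⌊906/77⌋ − ⌊906/385⌋ = 564.

564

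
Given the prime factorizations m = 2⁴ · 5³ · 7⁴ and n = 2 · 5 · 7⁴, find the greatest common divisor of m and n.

24010

min exponent per shared prime: 2 · 5 · 7⁴ = 24010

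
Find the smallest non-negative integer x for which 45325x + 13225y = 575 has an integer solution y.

gcd(45325, 13225) = 25 (Euclid: 45325 = 3·13225 + 5650; 13225 = 2·5650 + 1925; 5650 = 2·1925 + 1800; 1925 = 1·1800 + 125; 1800 = 14·125 + 50; 125 = 2·50 + 25; 50 = 2·25 + 0), and 25 | 575.
Extended Euclid: 45325·(-213) + 13225·(730) = 25. Scale by 23: x₀ = -4899.
General solution x = x₀ + 529t; reducing mod 529 gives x = 391 (and y = -1340).

391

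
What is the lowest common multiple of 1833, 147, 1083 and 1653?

940294173

lcm(1833, 147) = 1833·147/gcd = 269451/3 = 89817
lcm(89817, 1083) = 89817·1083/gcd = 97271811/3 = 32423937
lcm(32423937, 1653) = 32423937·1653/gcd = 53596767861/57 = 940294173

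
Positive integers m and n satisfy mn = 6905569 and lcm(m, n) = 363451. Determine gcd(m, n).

gcd·lcm = product, so gcd = 6905569/363451 = 19.

19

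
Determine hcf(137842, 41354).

Euclid: 137842 = 3·41354 + 13780; 41354 = 3·13780 + 14; 13780 = 984·14 + 4; 14 = 3·4 + 2; 4 = 2·2 + 0. Last nonzero remainder: 2.

2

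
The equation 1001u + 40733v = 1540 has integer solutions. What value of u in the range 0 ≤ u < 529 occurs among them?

205

Reduce mod 40733: 1001u ≡ 1540 (mod 40733). With g = gcd(1001, 40733) = 77 dividing 1540, divide through: 13u ≡ 20 (mod 529).
Since gcd(13, 529) = 1, u ≡ 20·(13)⁻¹ ≡ 205 (mod 529). Smallest non-negative: 205.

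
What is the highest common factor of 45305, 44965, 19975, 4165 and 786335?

gcd(45305, 44965): 45305 = 1·44965 + 340; 44965 = 132·340 + 85; 340 = 4·85 + 0 → 85
gcd(85, 19975): 19975 = 235·85 + 0 → 85
gcd(85, 4165): 4165 = 49·85 + 0 → 85
gcd(85, 786335): 786335 = 9251·85 + 0 → 85

85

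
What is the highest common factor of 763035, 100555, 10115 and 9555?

763035 = 3 · 5 · 7 · 13² · 43; 100555 = 5 · 7 · 13² · 17; 10115 = 5 · 7 · 17²; 9555 = 3 · 5 · 7² · 13
gcd takes min exponent of each prime: 5 · 7 = 35

35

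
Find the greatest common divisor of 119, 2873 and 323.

gcd(119, 2873): 2873 = 24·119 + 17; 119 = 7·17 + 0 → 17
gcd(17, 323): 323 = 19·17 + 0 → 17

17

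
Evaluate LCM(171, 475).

4275

171 = 3² · 19; 475 = 5² · 19
max exponents: 3² · 5² · 19 = 4275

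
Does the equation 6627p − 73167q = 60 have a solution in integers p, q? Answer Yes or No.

Yes

By Bézout, 6627p − 73167q = 60 has integer solutions iff gcd(6627, 73167) | 60.
Euclid: 73167 = 11·6627 + 270; 6627 = 24·270 + 147; 270 = 1·147 + 123; 147 = 1·123 + 24; 123 = 5·24 + 3; 24 = 8·3 + 0. gcd = 3; 60 mod 3 = 0. Yes.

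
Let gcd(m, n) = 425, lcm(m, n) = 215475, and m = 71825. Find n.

m·n = gcd·lcm = 425·215475 = 91576875, so n = 91576875/71825 = 1275.

1275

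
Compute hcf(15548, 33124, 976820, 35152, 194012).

676

gcd(15548, 33124): 33124 = 2·15548 + 2028; 15548 = 7·2028 + 1352; 2028 = 1·1352 + 676; 1352 = 2·676 + 0 → 676
gcd(676, 976820): 976820 = 1445·676 + 0 → 676
gcd(676, 35152): 35152 = 52·676 + 0 → 676
gcd(676, 194012): 194012 = 287·676 + 0 → 676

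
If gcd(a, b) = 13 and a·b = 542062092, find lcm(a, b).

41697084

Since gcd(a,b)·lcm(a,b) = ab, lcm = 542062092/13 = 41697084.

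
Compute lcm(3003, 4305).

gcd first: 4305 = 1·3003 + 1302; 3003 = 2·1302 + 399; 1302 = 3·399 + 105; 399 = 3·105 + 84; 105 = 1·84 + 21; 84 = 4·21 + 0 → gcd = 21
lcm = 3003·4305/gcd = 12927915/21 = 615615

615615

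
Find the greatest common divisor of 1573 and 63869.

1573 = 11² · 13
63869 = 13 · 17³
Common: 13 = 13

13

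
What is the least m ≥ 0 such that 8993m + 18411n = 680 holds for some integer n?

430

Euclid: 18411 = 2·8993 + 425; 8993 = 21·425 + 68; 425 = 6·68 + 17; 68 = 4·17 + 0 → gcd = 17; 680 = 17·40.
Back-substitution yields 8993·(-260) + 18411·(127) = 17, so one solution is m = -260·40 = -10400, n = 127·40 = 5080.
Solutions in m differ by 18411/17 = 1083; the one in [0, 1083) is -10400 mod 1083 = 430.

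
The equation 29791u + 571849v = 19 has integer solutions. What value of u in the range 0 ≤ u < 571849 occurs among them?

gcd(29791, 571849) = 1 (Euclid: 571849 = 19·29791 + 5820; 29791 = 5·5820 + 691; 5820 = 8·691 + 292; 691 = 2·292 + 107; 292 = 2·107 + 78; 107 = 1·78 + 29; 78 = 2·29 + 20; 29 = 1·20 + 9; 20 = 2·9 + 2; 9 = 4·2 + 1; 2 = 2·1 + 0), and 1 | 19.
Extended Euclid: 29791·(256546) + 571849·(-13365) = 1. Scale by 19: u₀ = 4874374.
General solution u = u₀ + 571849t; reducing mod 571849 gives u = 299582 (and v = -15607).

299582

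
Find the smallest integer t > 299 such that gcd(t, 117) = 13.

325

117 = 13·9. Any t with gcd(t, 117) = 13 is a multiple of 13, say 13s, with s coprime to 9.
Need s > 299/13, so s ≥ 24. First s ≥ 24 with gcd(s, 9) = 1 is s = 25. Thus t = 13·25 = 325.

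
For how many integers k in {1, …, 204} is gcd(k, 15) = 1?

109

Prime factors of 15: 3, 5. Count integers ≤ 204 divisible by none of them.
By inclusion–exclusion: 204 − ⌊204/3⌋ − ⌊204/5⌋ + ⌊204/15⌋ = 109.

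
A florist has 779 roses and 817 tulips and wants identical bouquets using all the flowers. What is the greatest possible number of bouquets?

779 = 19 · 41
817 = 19 · 43
Common: 19 = 19

19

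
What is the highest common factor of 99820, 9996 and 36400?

gcd(99820, 9996): 99820 = 9·9996 + 9856; 9996 = 1·9856 + 140; 9856 = 70·140 + 56; 140 = 2·56 + 28; 56 = 2·28 + 0 → 28
gcd(28, 36400): 36400 = 1300·28 + 0 → 28

28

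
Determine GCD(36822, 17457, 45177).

3

gcd(36822, 17457): 36822 = 2·17457 + 1908; 17457 = 9·1908 + 285; 1908 = 6·285 + 198; 285 = 1·198 + 87; 198 = 2·87 + 24; 87 = 3·24 + 15; 24 = 1·15 + 9; 15 = 1·9 + 6; 9 = 1·6 + 3; 6 = 2·3 + 0 → 3
gcd(3, 45177): 45177 = 15059·3 + 0 → 3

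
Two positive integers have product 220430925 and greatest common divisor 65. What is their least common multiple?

For any two positive integers, gcd × lcm equals their product. Hence lcm = 220430925 / 65 = 3391245.

3391245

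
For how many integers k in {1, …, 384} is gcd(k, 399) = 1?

Prime factors of 399: 3, 7, 19. Count integers ≤ 384 divisible by none of them.
By inclusion–exclusion: 384 − ⌊384/3⌋ − ⌊384/7⌋ − ⌊384/19⌋ + ⌊384/21⌋ + ⌊384/57⌋ + ⌊384/133⌋ − ⌊384/399⌋ = 208.

208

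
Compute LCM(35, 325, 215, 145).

35 = 5 · 7; 325 = 5² · 13; 215 = 5 · 43; 145 = 5 · 29
lcm takes max exponent of each prime: 5² · 7 · 13 · 29 · 43 = 2836925

2836925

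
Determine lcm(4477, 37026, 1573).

4477 = 11² · 37; 37026 = 2 · 3² · 11² · 17; 1573 = 11² · 13
lcm takes max exponent of each prime: 2 · 3² · 11² · 13 · 17 · 37 = 17809506

17809506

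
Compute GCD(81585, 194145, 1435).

81585 = 3² · 5 · 7² · 37; 194145 = 3 · 5 · 7 · 43²; 1435 = 5 · 7 · 41
gcd takes min exponent of each prime: 5 · 7 = 35

35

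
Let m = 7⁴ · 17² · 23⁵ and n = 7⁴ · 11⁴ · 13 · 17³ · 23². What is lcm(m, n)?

max exponent per prime: 7⁴ · 11⁴ · 13 · 17³ · 23⁵ = 14450810208772684747

14450810208772684747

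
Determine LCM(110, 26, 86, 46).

110 = 2 · 5 · 11; 26 = 2 · 13; 86 = 2 · 43; 46 = 2 · 23
lcm takes max exponent of each prime: 2 · 5 · 11 · 13 · 23 · 43 = 1414270

1414270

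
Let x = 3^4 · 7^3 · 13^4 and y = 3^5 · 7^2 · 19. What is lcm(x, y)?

45230084991

max exponent per prime: 3^5 · 7^3 · 13^4 · 19 = 45230084991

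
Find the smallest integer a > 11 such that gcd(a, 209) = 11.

Multiples of 11 above 11: 11·2, 11·3, … . Need the cofactor coprime to 209/11 = 19.
Checking s = 2, 3, … the first with gcd(s, 19) = 1 is s = 2, giving 22.

22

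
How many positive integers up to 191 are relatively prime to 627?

109

Prime factors of 627: 3, 11, 19. Count integers ≤ 191 divisible by none of them.
By inclusion–exclusion: 191 − ⌊191/3⌋ − ⌊191/11⌋ − ⌊191/19⌋ + ⌊191/33⌋ + ⌊191/57⌋ + ⌊191/209⌋ − ⌊191/627⌋ = 109.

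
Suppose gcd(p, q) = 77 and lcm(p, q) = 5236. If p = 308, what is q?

Using pq = gcd(p,q)·lcm(p,q) = 77·5236 = 403172, we get q = 403172/308 = 1309.

1309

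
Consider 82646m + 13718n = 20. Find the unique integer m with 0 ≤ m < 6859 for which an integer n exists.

gcd(82646, 13718) = 2 (Euclid: 82646 = 6·13718 + 338; 13718 = 40·338 + 198; 338 = 1·198 + 140; 198 = 1·140 + 58; 140 = 2·58 + 24; 58 = 2·24 + 10; 24 = 2·10 + 4; 10 = 2·4 + 2; 4 = 2·2 + 0), and 2 | 20.
Extended Euclid: 82646·(-2841) + 13718·(17116) = 2. Scale by 10: m₀ = -28410.
General solution m = m₀ + 6859t; reducing mod 6859 gives m = 5885 (and n = -35455).

5885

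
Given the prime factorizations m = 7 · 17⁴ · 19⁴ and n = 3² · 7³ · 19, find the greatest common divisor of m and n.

133

min exponent per shared prime: 7 · 19 = 133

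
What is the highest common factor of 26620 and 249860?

26620 = 2² · 5 · 11³
249860 = 2² · 5 · 13 · 31²
Common: 2² · 5 = 20

20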